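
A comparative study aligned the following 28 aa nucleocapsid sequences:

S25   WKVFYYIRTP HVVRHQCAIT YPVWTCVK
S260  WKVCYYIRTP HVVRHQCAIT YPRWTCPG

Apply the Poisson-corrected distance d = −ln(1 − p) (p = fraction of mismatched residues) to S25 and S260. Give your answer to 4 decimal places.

0.1542

The sequences differ at positions 4 (F/C), 23 (V/R), 27 (V/P), 28 (K/G).
p = 4/28 = 0.142857.
d = −ln(1 − 0.142857) = −ln(0.857143) = 0.1542.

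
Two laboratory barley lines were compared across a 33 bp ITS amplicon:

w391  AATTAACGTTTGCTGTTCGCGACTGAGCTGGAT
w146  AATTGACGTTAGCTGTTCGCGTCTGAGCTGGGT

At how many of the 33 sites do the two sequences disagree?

Mismatches occur at site 5 (A/G), site 11 (T/A), site 22 (A/T), site 32 (A/G).
That gives 4 mismatches out of 33 aligned sites, so the Hamming distance is 4.

4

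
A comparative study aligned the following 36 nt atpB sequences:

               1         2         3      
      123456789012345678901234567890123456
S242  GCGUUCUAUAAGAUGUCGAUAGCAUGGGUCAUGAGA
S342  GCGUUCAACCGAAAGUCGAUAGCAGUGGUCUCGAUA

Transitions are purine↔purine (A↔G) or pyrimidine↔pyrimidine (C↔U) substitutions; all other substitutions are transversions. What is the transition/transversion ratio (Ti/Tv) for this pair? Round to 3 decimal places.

Differing sites — 7:U/A (Tv); 9:U/C (Ti); 10:A/C (Tv); 11:A/G (Ti); 12:G/A (Ti); 14:U/A (Tv); 25:U/G (Tv); 26:G/U (Tv); 31:A/U (Tv); 32:U/C (Ti); 35:G/U (Tv).
Of the 11 differences, 4 transitions and 7 transversions, so Ti/Tv = 4/7 = 0.571.

0.571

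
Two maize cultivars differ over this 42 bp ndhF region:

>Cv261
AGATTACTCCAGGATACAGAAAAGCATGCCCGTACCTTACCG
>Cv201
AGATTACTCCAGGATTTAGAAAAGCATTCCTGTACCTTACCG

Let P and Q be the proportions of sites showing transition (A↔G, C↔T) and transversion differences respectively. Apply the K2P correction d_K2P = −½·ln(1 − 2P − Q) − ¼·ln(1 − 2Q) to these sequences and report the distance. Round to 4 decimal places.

0.1021

Mismatches occur at site 16 (A→T, transversion), site 17 (C→T, transition), site 28 (G→T, transversion), site 31 (C→T, transition).
Of the 4 differences, 2 transitions and 2 transversions over 42 sites: P = 2/42 = 0.047619, Q = 2/42 = 0.047619.
d = −0.5·ln(0.857143) − 0.25·ln(0.904762) = −0.5·(-0.154151) − 0.25·(-0.100083) = 0.1021.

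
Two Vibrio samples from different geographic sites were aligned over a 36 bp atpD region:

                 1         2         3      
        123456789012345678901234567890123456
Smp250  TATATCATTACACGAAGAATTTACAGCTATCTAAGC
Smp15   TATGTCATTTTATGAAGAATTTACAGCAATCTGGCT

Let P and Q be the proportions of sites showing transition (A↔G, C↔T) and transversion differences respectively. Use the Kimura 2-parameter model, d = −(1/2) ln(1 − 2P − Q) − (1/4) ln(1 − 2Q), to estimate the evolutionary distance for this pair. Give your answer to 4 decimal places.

0.3151

The sequences differ at positions 4 (A/G, transition), 10 (A/T, transversion), 11 (C/T, transition), 13 (C/T, transition), 28 (T/A, transversion), 33 (A/G, transition), 34 (A/G, transition), 35 (G/C, transversion), 36 (C/T, transition).
Of the 9 differences, 6 transitions and 3 transversions over 36 sites: P = 6/36 = 0.166667, Q = 3/36 = 0.083333.
d = −0.5·ln(0.583333) − 0.25·ln(0.833334) = −0.5·(-0.538997) − 0.25·(-0.182321) = 0.3151.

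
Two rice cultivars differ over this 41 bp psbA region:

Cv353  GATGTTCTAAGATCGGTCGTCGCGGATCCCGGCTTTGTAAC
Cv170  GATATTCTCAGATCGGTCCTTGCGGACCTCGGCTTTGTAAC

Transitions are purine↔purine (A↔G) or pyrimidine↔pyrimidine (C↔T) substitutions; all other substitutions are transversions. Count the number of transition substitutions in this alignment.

4

Mismatches occur at site 4 (G/A, transition), site 9 (A/C, transversion), site 19 (G/C, transversion), site 21 (C/T, transition), site 27 (T/C, transition), site 29 (C/T, transition).
Of the 6 differences, 4 transitions and 2 transversions, so the answer is 4.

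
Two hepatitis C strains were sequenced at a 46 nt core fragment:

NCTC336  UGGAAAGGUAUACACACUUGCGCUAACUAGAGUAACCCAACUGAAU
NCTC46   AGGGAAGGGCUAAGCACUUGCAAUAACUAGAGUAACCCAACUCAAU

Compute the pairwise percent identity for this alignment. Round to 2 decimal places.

80.43%

Mismatches occur at site 1 (U/A), site 4 (A/G), site 9 (U/G), site 10 (A/C), site 13 (C/A), site 14 (A/G), site 22 (G/A), site 23 (C/A), site 43 (G/C).
37 of the 46 sites match, so the percent identity is 37/46 × 100 = 80.43%.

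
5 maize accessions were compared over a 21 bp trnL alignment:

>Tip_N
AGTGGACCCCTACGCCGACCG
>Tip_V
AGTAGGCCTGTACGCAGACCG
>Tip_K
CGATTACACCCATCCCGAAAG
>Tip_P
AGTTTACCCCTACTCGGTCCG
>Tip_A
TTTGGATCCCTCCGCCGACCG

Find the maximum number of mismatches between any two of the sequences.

14

Pairwise Hamming distances:
  Tip_N vs Tip_V: 5
  Tip_N vs Tip_K: 10
  Tip_N vs Tip_P: 5
  Tip_N vs Tip_A: 4
  Tip_V vs Tip_K: 14
  Tip_V vs Tip_P: 8
  Tip_V vs Tip_A: 9
  Tip_K vs Tip_P: 10
  Tip_K vs Tip_A: 13
  Tip_P vs Tip_A: 9
The largest is 14, between Tip_V and Tip_K.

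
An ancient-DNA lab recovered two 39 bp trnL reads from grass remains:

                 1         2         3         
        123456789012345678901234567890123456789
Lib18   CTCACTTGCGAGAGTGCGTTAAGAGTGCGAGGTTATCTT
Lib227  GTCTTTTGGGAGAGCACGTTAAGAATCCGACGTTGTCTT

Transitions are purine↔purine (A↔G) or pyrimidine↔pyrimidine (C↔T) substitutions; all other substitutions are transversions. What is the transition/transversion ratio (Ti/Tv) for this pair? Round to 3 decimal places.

1.000

Mismatches occur at site 1 (C→G, transversion), site 4 (A→T, transversion), site 5 (C→T, transition), site 9 (C→G, transversion), site 15 (T→C, transition), site 16 (G→A, transition), site 25 (G→A, transition), site 27 (G→C, transversion), site 31 (G→C, transversion), site 35 (A→G, transition).
Of the 10 differences, 5 transitions and 5 transversions, so Ti/Tv = 5/5 = 1.000.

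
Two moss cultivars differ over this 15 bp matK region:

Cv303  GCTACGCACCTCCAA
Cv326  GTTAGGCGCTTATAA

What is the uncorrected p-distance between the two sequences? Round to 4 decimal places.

The sequences differ at positions 2 (C/T), 5 (C/G), 8 (A/G), 10 (C/T), 12 (C/A), 13 (C/T).
There are 6 differences over 15 sites, so p = 6/15 = 0.4000.

0.4000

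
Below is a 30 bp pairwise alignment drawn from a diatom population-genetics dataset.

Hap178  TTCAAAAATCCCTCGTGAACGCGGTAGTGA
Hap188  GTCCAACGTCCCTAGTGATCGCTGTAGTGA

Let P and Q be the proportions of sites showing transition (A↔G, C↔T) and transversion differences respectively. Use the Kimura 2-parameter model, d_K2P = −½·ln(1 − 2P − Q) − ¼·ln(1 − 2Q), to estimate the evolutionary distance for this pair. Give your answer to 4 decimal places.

Mismatches occur at site 1 (T→G, transversion), site 4 (A→C, transversion), site 7 (A→C, transversion), site 8 (A→G, transition), site 14 (C→A, transversion), site 19 (A→T, transversion), site 23 (G→T, transversion).
Of the 7 differences, 1 transition and 6 transversions over 30 sites: P = 1/30 = 0.033333, Q = 6/30 = 0.200000.
d = −0.5·ln(0.733334) − 0.25·ln(0.600000) = −0.5·(-0.310154) − 0.25·(-0.510826) = 0.2828.

0.2828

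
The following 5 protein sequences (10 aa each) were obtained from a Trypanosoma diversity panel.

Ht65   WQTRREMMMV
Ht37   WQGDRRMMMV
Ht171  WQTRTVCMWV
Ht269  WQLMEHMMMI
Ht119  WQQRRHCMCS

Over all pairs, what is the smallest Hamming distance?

3

Pairwise Hamming distances:
  Ht65 vs Ht37: 3
  Ht65 vs Ht171: 4
  Ht65 vs Ht269: 5
  Ht65 vs Ht119: 5
  Ht37 vs Ht171: 6
  Ht37 vs Ht269: 5
  Ht37 vs Ht119: 6
  Ht171 vs Ht269: 7
  Ht171 vs Ht119: 5
  Ht269 vs Ht119: 6
The smallest is 3, between Ht65 and Ht37.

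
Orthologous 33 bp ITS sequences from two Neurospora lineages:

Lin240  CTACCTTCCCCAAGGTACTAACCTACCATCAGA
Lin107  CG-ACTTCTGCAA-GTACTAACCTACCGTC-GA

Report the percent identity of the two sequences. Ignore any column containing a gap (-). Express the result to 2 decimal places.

83.33%

Excluding the 3 gap columns leaves 30 comparable sites.
Mismatches occur at site 2 (T↔G), site 4 (C↔A), site 9 (C↔T), site 10 (C↔G), site 28 (A↔G).
25 of the 30 comparable sites match, so the percent identity is 25/30 × 100 = 83.33%.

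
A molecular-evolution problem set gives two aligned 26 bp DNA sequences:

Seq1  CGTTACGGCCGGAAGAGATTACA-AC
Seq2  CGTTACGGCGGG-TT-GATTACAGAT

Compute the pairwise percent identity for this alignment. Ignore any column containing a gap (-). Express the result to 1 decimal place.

Excluding the 3 gap columns leaves 23 comparable sites.
Differing sites — 10:C/G; 14:A/T; 15:G/T; 26:C/T.
19 of the 23 comparable sites match, so the percent identity is 19/23 × 100 = 82.6%.

82.6%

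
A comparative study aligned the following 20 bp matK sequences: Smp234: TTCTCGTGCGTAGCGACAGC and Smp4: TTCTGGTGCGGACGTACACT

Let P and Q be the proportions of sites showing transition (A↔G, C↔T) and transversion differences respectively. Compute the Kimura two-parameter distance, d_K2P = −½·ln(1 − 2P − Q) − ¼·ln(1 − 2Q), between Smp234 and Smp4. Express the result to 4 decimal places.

0.4845

Differing sites — 5:C/G (Tv); 11:T/G (Tv); 13:G/C (Tv); 14:C/G (Tv); 15:G/T (Tv); 19:G/C (Tv); 20:C/T (Ti).
Of the 7 differences, 1 transition and 6 transversions over 20 sites: P = 1/20 = 0.050000, Q = 6/20 = 0.300000.
d = −0.5·ln(0.600000) − 0.25·ln(0.400000) = −0.5·(-0.510826) − 0.25·(-0.916291) = 0.4845.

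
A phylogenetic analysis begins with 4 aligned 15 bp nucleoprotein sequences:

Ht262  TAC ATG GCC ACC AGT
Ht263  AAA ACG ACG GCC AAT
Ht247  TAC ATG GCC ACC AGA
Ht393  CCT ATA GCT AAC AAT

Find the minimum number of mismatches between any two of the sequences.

1

Pairwise Hamming distances:
  Ht262 vs Ht263: 7
  Ht262 vs Ht247: 1
  Ht262 vs Ht393: 7
  Ht263 vs Ht247: 8
  Ht263 vs Ht393: 9
  Ht247 vs Ht393: 8
The smallest is 1, between Ht262 and Ht247.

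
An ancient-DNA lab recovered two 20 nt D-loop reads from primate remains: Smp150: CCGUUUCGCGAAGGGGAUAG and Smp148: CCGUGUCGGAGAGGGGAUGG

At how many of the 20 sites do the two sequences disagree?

The sequences differ at positions 5 (U/G), 9 (C/G), 10 (G/A), 11 (A/G), 19 (A/G).
That gives 5 mismatches out of 20 aligned sites, so the Hamming distance is 5.

5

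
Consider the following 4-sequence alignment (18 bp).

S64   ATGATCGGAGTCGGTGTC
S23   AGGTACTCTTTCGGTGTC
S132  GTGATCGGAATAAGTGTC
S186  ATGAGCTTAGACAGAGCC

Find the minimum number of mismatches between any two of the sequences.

4

Pairwise Hamming distances:
  S64 vs S23: 7
  S64 vs S132: 4
  S64 vs S186: 7
  S23 vs S132: 10
  S23 vs S186: 10
  S132 vs S186: 9
The smallest is 4, between S64 and S132.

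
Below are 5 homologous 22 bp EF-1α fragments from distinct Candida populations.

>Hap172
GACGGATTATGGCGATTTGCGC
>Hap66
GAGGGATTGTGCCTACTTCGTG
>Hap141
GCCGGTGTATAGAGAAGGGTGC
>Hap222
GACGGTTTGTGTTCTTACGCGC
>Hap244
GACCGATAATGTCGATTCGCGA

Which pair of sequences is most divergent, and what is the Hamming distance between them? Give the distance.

Pairwise Hamming distances:
  Hap172 vs Hap66: 9
  Hap172 vs Hap141: 9
  Hap172 vs Hap222: 8
  Hap172 vs Hap244: 5
  Hap66 vs Hap141: 16
  Hap66 vs Hap222: 13
  Hap66 vs Hap244: 12
  Hap141 vs Hap222: 12
  Hap141 vs Hap244: 13
  Hap222 vs Hap244: 9
The largest is 16, between Hap66 and Hap141.

16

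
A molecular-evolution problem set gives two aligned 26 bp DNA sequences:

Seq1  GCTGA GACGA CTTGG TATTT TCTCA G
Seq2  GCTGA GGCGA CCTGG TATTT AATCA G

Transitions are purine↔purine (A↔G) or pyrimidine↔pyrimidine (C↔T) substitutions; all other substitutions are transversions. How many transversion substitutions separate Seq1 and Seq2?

2

Differing sites — 7:A/G (Ti); 12:T/C (Ti); 21:T/A (Tv); 22:C/A (Tv).
Of the 4 differences, 2 transitions and 2 transversions, so the answer is 2.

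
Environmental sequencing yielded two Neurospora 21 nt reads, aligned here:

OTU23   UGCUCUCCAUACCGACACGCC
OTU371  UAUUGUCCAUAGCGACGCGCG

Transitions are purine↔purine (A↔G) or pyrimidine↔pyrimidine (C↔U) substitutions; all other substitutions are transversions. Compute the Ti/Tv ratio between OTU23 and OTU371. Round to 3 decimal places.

The sequences differ at positions 2 (G/A, transition), 3 (C/U, transition), 5 (C/G, transversion), 12 (C/G, transversion), 17 (A/G, transition), 21 (C/G, transversion).
Of the 6 differences, 3 transitions and 3 transversions, so Ti/Tv = 3/3 = 1.000.

1.000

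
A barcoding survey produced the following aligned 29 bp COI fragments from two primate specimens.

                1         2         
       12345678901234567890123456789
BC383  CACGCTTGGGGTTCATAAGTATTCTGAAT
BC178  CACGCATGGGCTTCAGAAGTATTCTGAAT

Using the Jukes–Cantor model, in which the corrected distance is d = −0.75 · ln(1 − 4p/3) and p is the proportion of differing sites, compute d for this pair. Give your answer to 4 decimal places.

0.1113

The sequences differ at positions 6 (T/A), 11 (G/C), 16 (T/G).
p = 3/29 = 0.103448.
d = −0.75 · ln(1 − (4/3)·0.103448) = −0.75 · ln(0.862069) = −0.75 · (-0.148420) = 0.1113.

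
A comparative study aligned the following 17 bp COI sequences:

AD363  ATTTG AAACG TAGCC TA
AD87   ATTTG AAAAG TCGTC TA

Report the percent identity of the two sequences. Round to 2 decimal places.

82.35%

Mismatches occur at site 9 (C→A), site 12 (A→C), site 14 (C→T).
14 of the 17 sites match, so the percent identity is 14/17 × 100 = 82.35%.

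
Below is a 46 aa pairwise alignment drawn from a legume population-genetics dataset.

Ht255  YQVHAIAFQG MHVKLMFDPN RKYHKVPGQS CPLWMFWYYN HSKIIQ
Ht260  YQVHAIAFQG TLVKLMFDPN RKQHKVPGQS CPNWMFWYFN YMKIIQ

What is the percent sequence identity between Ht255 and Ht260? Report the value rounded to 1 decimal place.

84.8%

The sequences differ at positions 11 (M/T), 12 (H/L), 23 (Y/Q), 33 (L/N), 39 (Y/F), 41 (H/Y), 42 (S/M).
39 of the 46 sites match, so the percent identity is 39/46 × 100 = 84.8%.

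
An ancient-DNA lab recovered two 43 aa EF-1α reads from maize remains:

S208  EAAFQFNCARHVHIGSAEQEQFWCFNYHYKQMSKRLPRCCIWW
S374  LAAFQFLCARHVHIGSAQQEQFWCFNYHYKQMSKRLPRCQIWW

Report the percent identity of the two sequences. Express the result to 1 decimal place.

90.7%

The sequences differ at positions 1 (E/L), 7 (N/L), 18 (E/Q), 40 (C/Q).
39 of the 43 sites match, so the percent identity is 39/43 × 100 = 90.7%.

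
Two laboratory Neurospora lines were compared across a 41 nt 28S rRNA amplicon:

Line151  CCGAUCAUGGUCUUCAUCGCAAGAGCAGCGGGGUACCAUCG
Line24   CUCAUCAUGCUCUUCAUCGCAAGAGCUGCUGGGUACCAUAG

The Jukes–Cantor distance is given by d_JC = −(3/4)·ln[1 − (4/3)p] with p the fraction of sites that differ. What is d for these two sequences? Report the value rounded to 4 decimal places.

Mismatches occur at site 2 (C→U), site 3 (G→C), site 10 (G→C), site 27 (A→U), site 30 (G→U), site 40 (C→A).
p = 6/41 = 0.146341.
d = −0.75 · ln(1 − (4/3)·0.146341) = −0.75 · ln(0.804879) = −0.75 · (-0.217063) = 0.1628.

0.1628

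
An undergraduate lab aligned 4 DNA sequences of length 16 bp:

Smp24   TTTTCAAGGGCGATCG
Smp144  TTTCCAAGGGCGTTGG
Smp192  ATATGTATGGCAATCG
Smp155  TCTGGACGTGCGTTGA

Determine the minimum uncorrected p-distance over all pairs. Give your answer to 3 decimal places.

Pairwise Hamming distances:
  Smp24 vs Smp144: 3
  Smp24 vs Smp192: 6
  Smp24 vs Smp155: 8
  Smp144 vs Smp192: 9
  Smp144 vs Smp155: 6
  Smp192 vs Smp155: 12
The smallest is 3 mismatches, between Smp24 and Smp144; p = 3/16 = 0.188.

0.188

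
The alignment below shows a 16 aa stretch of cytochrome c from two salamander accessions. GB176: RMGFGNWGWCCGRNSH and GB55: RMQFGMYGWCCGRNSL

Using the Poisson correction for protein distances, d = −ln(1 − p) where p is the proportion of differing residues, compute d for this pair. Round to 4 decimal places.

Mismatches occur at site 3 (G→Q), site 6 (N→M), site 7 (W→Y), site 16 (H→L).
p = 4/16 = 0.250000.
d = −ln(1 − 0.250000) = −ln(0.750000) = 0.2877.

0.2877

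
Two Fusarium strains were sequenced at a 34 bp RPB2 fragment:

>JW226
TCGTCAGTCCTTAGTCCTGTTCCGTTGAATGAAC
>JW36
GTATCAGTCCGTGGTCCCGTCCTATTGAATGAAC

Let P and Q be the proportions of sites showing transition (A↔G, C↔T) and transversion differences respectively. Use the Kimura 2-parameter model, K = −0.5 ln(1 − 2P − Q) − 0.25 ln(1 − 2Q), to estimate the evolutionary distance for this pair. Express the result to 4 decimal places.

The sequences differ at positions 1 (T/G, transversion), 2 (C/T, transition), 3 (G/A, transition), 11 (T/G, transversion), 13 (A/G, transition), 18 (T/C, transition), 21 (T/C, transition), 23 (C/T, transition), 24 (G/A, transition).
Of the 9 differences, 7 transitions and 2 transversions over 34 sites: P = 7/34 = 0.205882, Q = 2/34 = 0.058824.
d = −0.5·ln(0.529412) − 0.25·ln(0.882352) = −0.5·(-0.635988) − 0.25·(-0.125164) = 0.3493.

0.3493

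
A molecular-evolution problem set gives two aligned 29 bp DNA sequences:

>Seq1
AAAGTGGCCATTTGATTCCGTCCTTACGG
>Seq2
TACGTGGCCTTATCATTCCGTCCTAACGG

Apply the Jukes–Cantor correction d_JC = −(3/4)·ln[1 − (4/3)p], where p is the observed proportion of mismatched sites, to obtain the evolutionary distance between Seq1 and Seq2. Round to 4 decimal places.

0.2421

Differing sites — 1:A/T; 3:A/C; 10:A/T; 12:T/A; 14:G/C; 25:T/A.
p = 6/29 = 0.206897.
d = −0.75 · ln(1 − (4/3)·0.206897) = −0.75 · ln(0.724137) = −0.75 · (-0.322775) = 0.2421.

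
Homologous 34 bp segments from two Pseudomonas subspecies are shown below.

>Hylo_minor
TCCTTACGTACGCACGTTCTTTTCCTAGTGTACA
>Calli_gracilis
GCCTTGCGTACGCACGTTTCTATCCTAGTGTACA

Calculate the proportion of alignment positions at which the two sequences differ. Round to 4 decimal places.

Differing sites — 1:T/G; 6:A/G; 19:C/T; 20:T/C; 22:T/A.
There are 5 differences over 34 sites, so p = 5/34 = 0.1471.

0.1471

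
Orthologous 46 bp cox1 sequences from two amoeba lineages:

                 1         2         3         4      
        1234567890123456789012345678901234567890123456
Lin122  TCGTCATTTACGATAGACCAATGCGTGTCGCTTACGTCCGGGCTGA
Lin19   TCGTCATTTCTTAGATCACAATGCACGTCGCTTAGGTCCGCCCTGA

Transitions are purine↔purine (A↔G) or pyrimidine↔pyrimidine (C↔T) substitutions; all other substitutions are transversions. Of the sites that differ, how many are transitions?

3

The sequences differ at positions 10 (A/C, transversion), 11 (C/T, transition), 12 (G/T, transversion), 14 (T/G, transversion), 16 (G/T, transversion), 17 (A/C, transversion), 18 (C/A, transversion), 25 (G/A, transition), 26 (T/C, transition), 35 (C/G, transversion), 41 (G/C, transversion), 42 (G/C, transversion).
Of the 12 differences, 3 transitions and 9 transversions, so the answer is 3.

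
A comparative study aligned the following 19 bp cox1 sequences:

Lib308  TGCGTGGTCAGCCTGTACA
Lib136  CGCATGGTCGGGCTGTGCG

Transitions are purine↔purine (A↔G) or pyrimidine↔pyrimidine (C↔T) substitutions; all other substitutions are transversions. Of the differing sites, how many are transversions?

1

Differing sites — 1:T/C (Ti); 4:G/A (Ti); 10:A/G (Ti); 12:C/G (Tv); 17:A/G (Ti); 19:A/G (Ti).
Of the 6 differences, 5 transitions and 1 transversion, so the answer is 1.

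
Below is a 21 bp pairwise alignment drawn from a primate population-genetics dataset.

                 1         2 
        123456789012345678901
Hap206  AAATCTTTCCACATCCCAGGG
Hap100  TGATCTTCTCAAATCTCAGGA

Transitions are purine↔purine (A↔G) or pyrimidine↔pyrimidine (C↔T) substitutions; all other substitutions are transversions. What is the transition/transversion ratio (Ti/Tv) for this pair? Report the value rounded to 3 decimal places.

The sequences differ at positions 1 (A/T, transversion), 2 (A/G, transition), 8 (T/C, transition), 9 (C/T, transition), 12 (C/A, transversion), 16 (C/T, transition), 21 (G/A, transition).
Of the 7 differences, 5 transitions and 2 transversions, so Ti/Tv = 5/2 = 2.500.

2.500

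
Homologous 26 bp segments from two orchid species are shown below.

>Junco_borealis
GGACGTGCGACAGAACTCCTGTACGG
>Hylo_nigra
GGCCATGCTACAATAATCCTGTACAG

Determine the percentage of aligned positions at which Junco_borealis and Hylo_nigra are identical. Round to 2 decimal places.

The sequences differ at positions 3 (A/C), 5 (G/A), 9 (G/T), 13 (G/A), 14 (A/T), 16 (C/A), 25 (G/A).
19 of the 26 sites match, so the percent identity is 19/26 × 100 = 73.08%.

73.08%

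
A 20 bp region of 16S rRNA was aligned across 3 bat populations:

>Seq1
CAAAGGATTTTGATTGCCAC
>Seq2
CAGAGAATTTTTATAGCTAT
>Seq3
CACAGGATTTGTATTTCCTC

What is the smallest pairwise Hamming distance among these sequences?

5

Pairwise Hamming distances:
  Seq1 vs Seq2: 6
  Seq1 vs Seq3: 5
  Seq2 vs Seq3: 8
The smallest is 5, between Seq1 and Seq3.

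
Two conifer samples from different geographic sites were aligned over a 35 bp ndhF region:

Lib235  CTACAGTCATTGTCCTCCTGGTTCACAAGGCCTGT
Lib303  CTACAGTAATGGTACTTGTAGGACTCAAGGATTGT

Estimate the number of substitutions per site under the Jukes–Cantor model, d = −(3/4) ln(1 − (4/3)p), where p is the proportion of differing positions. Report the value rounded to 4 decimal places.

Mismatches occur at site 8 (C→A), site 11 (T→G), site 14 (C→A), site 17 (C→T), site 18 (C→G), site 20 (G→A), site 22 (T→G), site 23 (T→A), site 25 (A→T), site 31 (C→A), site 32 (C→T).
p = 11/35 = 0.314286.
d = −0.75 · ln(1 − (4/3)·0.314286) = −0.75 · ln(0.580952) = −0.75 · (-0.543087) = 0.4073.

0.4073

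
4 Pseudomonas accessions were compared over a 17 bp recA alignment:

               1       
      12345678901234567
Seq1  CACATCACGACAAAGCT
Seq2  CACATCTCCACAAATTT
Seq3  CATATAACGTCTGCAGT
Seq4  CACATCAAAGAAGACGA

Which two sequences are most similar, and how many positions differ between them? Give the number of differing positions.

Pairwise Hamming distances:
  Seq1 vs Seq2: 4
  Seq1 vs Seq3: 8
  Seq1 vs Seq4: 8
  Seq2 vs Seq3: 10
  Seq2 vs Seq4: 9
  Seq3 vs Seq4: 10
The smallest is 4, between Seq1 and Seq2.

4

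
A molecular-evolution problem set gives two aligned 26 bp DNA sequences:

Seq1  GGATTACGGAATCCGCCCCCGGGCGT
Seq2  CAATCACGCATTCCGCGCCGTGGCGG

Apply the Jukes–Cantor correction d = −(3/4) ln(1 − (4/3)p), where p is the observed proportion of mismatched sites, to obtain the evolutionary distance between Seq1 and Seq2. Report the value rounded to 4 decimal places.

Mismatches occur at site 1 (G/C), site 2 (G/A), site 5 (T/C), site 9 (G/C), site 11 (A/T), site 17 (C/G), site 20 (C/G), site 21 (G/T), site 26 (T/G).
p = 9/26 = 0.346154.
d = −0.75 · ln(1 − (4/3)·0.346154) = −0.75 · ln(0.538461) = −0.75 · (-0.619040) = 0.4643.

0.4643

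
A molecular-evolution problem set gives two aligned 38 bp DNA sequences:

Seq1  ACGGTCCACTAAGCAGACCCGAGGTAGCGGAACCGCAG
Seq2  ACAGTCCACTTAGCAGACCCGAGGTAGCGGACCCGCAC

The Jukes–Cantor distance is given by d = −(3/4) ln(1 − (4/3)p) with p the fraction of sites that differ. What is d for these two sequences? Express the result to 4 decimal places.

Differing sites — 3:G/A; 11:A/T; 32:A/C; 38:G/C.
p = 4/38 = 0.105263.
d = −0.75 · ln(1 − (4/3)·0.105263) = −0.75 · ln(0.859649) = −0.75 · (-0.151231) = 0.1134.

0.1134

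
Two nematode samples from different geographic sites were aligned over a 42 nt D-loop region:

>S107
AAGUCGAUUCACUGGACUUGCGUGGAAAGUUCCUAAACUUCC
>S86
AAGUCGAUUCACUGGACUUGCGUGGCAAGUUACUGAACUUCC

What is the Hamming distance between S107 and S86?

3

Mismatches occur at site 26 (A→C), site 32 (C→A), site 35 (A→G).
That gives 3 mismatches out of 42 aligned sites, so the Hamming distance is 3.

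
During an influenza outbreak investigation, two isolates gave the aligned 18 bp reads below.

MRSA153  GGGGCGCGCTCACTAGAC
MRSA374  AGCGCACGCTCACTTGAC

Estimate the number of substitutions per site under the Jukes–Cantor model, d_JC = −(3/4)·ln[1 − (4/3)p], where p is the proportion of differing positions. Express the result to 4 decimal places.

The sequences differ at positions 1 (G/A), 3 (G/C), 6 (G/A), 15 (A/T).
p = 4/18 = 0.222222.
d = −0.75 · ln(1 − (4/3)·0.222222) = −0.75 · ln(0.703704) = −0.75 · (-0.351397) = 0.2635.

0.2635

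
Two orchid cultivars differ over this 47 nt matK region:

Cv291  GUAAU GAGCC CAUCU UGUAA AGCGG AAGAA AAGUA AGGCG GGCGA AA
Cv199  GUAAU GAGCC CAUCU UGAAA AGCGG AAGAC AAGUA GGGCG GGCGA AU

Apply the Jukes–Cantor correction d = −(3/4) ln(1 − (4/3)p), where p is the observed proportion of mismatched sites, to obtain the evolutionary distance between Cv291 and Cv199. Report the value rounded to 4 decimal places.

The sequences differ at positions 18 (U/A), 30 (A/C), 36 (A/G), 47 (A/U).
p = 4/47 = 0.085106.
d = −0.75 · ln(1 − (4/3)·0.085106) = −0.75 · ln(0.886525) = −0.75 · (-0.120446) = 0.0903.

0.0903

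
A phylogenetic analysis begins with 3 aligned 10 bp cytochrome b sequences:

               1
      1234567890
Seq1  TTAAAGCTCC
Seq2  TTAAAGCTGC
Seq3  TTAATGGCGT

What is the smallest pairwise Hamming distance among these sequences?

Pairwise Hamming distances:
  Seq1 vs Seq2: 1
  Seq1 vs Seq3: 5
  Seq2 vs Seq3: 4
The smallest is 1, between Seq1 and Seq2.

1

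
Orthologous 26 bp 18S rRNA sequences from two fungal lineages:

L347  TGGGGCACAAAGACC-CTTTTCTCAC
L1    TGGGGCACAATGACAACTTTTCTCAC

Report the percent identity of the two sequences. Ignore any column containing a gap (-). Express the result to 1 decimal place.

Excluding the 1 gap column leaves 25 comparable sites.
Differing sites — 11:A/T; 15:C/A.
23 of the 25 comparable sites match, so the percent identity is 23/25 × 100 = 92.0%.

92.0%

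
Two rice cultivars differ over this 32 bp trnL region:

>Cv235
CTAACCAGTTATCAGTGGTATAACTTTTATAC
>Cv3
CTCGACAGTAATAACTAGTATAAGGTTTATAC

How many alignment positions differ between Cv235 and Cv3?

Mismatches occur at site 3 (A↔C), site 4 (A↔G), site 5 (C↔A), site 10 (T↔A), site 13 (C↔A), site 15 (G↔C), site 17 (G↔A), site 24 (C↔G), site 25 (T↔G).
That gives 9 mismatches out of 32 aligned sites, so the Hamming distance is 9.

9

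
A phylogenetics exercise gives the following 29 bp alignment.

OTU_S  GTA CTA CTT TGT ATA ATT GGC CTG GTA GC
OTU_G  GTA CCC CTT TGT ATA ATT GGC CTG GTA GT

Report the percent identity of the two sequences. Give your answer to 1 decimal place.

Differing sites — 5:T/C; 6:A/C; 29:C/T.
26 of the 29 sites match, so the percent identity is 26/29 × 100 = 89.7%.

89.7%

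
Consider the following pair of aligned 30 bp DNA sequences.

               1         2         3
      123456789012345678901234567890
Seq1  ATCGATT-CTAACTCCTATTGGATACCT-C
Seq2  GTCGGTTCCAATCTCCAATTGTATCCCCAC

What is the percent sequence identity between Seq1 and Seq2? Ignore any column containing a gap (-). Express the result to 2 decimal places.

71.43%

Excluding the 2 gap columns leaves 28 comparable sites.
Differing sites — 1:A/G; 5:A/G; 10:T/A; 12:A/T; 17:T/A; 22:G/T; 25:A/C; 28:T/C.
20 of the 28 comparable sites match, so the percent identity is 20/28 × 100 = 71.43%.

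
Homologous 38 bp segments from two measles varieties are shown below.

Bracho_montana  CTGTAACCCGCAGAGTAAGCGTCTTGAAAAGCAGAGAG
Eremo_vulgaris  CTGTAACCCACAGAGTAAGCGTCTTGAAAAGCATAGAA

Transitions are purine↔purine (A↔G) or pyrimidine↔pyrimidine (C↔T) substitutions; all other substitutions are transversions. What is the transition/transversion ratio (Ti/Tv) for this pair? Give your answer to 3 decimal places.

Differing sites — 10:G/A (Ti); 34:G/T (Tv); 38:G/A (Ti).
Of the 3 differences, 2 transitions and 1 transversion, so Ti/Tv = 2/1 = 2.000.

2.000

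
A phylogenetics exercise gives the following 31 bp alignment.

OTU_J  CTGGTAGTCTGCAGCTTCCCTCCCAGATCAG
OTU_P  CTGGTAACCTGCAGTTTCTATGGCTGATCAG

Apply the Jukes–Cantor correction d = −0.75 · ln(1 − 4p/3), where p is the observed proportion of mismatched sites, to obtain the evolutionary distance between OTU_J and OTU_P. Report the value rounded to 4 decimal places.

0.3163

Mismatches occur at site 7 (G↔A), site 8 (T↔C), site 15 (C↔T), site 19 (C↔T), site 20 (C↔A), site 22 (C↔G), site 23 (C↔G), site 25 (A↔T).
p = 8/31 = 0.258065.
d = −0.75 · ln(1 − (4/3)·0.258065) = −0.75 · ln(0.655913) = −0.75 · (-0.421727) = 0.3163.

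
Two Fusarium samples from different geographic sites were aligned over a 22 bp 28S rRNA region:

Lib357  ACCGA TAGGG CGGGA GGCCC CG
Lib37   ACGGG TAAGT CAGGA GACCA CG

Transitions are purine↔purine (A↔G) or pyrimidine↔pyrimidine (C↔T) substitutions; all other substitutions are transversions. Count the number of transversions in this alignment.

Mismatches occur at site 3 (C/G, transversion), site 5 (A/G, transition), site 8 (G/A, transition), site 10 (G/T, transversion), site 12 (G/A, transition), site 17 (G/A, transition), site 20 (C/A, transversion).
Of the 7 differences, 4 transitions and 3 transversions, so the answer is 3.

3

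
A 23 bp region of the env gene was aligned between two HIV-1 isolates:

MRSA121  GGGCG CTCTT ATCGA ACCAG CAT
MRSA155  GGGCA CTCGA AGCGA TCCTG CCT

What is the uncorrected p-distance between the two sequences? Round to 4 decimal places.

The sequences differ at positions 5 (G/A), 9 (T/G), 10 (T/A), 12 (T/G), 16 (A/T), 19 (A/T), 22 (A/C).
There are 7 differences over 23 sites, so p = 7/23 = 0.3043.

0.3043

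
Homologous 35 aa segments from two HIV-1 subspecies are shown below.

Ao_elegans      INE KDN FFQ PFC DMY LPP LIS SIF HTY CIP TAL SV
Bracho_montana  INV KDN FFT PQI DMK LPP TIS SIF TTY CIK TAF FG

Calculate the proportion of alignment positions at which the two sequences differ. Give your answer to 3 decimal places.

Differing sites — 3:E/V; 9:Q/T; 11:F/Q; 12:C/I; 15:Y/K; 19:L/T; 25:H/T; 30:P/K; 33:L/F; 34:S/F; 35:V/G.
There are 11 differences over 35 sites, so p = 11/35 = 0.314.

0.314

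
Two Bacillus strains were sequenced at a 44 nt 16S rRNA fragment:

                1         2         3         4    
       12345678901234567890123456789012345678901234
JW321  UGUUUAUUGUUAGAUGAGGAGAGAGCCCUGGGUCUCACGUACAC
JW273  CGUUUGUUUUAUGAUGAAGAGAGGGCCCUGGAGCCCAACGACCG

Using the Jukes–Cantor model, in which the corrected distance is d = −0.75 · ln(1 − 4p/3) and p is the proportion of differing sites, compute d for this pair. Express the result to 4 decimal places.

The sequences differ at positions 1 (U/C), 6 (A/G), 9 (G/U), 11 (U/A), 12 (A/U), 18 (G/A), 24 (A/G), 32 (G/A), 33 (U/G), 35 (U/C), 38 (C/A), 39 (G/C), 40 (U/G), 43 (A/C), 44 (C/G).
p = 15/44 = 0.340909.
d = −0.75 · ln(1 − (4/3)·0.340909) = −0.75 · ln(0.545455) = −0.75 · (-0.606135) = 0.4546.

0.4546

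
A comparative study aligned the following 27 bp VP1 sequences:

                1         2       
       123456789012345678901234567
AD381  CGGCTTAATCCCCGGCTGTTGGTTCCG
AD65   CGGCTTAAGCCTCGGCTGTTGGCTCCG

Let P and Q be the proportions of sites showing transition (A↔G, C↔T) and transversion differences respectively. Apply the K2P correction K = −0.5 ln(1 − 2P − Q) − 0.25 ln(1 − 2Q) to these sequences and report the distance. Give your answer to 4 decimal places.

The sequences differ at positions 9 (T/G, transversion), 12 (C/T, transition), 23 (T/C, transition).
Of the 3 differences, 2 transitions and 1 transversion over 27 sites: P = 2/27 = 0.074074, Q = 1/27 = 0.037037.
d = −0.5·ln(0.814815) − 0.25·ln(0.925926) = −0.5·(-0.204794) − 0.25·(-0.076961) = 0.1216.

0.1216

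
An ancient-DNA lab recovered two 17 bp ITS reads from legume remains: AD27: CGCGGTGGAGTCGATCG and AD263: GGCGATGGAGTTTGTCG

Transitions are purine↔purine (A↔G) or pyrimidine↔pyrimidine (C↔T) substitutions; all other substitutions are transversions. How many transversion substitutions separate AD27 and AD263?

Differing sites — 1:C/G (Tv); 5:G/A (Ti); 12:C/T (Ti); 13:G/T (Tv); 14:A/G (Ti).
Of the 5 differences, 3 transitions and 2 transversions, so the answer is 2.

2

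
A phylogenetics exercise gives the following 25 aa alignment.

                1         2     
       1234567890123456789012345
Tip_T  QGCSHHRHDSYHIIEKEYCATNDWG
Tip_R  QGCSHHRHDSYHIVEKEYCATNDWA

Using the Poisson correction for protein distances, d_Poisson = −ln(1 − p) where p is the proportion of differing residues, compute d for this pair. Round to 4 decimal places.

Differing sites — 14:I/V; 25:G/A.
p = 2/25 = 0.080000.
d = −ln(1 − 0.080000) = −ln(0.920000) = 0.0834.

0.0834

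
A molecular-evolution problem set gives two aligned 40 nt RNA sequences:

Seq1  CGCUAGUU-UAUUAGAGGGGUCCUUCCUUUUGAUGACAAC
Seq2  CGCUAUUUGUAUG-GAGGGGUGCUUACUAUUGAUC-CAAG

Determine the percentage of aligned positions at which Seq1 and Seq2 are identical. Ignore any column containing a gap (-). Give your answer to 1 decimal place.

Excluding the 3 gap columns leaves 37 comparable sites.
The sequences differ at positions 6 (G/U), 13 (U/G), 22 (C/G), 26 (C/A), 29 (U/A), 35 (G/C), 40 (C/G).
30 of the 37 comparable sites match, so the percent identity is 30/37 × 100 = 81.1%.

81.1%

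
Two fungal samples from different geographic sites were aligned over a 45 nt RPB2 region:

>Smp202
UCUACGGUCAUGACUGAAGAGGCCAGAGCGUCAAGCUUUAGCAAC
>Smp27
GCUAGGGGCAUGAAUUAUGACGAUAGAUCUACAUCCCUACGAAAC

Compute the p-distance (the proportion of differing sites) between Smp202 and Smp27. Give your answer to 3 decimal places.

Differing sites — 1:U/G; 5:C/G; 8:U/G; 14:C/A; 16:G/U; 18:A/U; 21:G/C; 23:C/A; 24:C/U; 28:G/U; 30:G/U; 31:U/A; 34:A/U; 35:G/C; 37:U/C; 39:U/A; 40:A/C; 42:C/A.
There are 18 differences over 45 sites, so p = 18/45 = 0.400.

0.400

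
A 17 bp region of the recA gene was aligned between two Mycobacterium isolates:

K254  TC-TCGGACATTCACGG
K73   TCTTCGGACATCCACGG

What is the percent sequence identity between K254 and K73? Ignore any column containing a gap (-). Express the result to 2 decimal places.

Excluding the 1 gap column leaves 16 comparable sites.
Differing sites — 12:T/C.
15 of the 16 comparable sites match, so the percent identity is 15/16 × 100 = 93.75%.

93.75%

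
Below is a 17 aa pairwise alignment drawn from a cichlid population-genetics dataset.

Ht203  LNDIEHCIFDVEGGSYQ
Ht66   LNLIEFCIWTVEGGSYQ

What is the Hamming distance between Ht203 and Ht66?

4

Mismatches occur at site 3 (D→L), site 6 (H→F), site 9 (F→W), site 10 (D→T).
That gives 4 mismatches out of 17 aligned sites, so the Hamming distance is 4.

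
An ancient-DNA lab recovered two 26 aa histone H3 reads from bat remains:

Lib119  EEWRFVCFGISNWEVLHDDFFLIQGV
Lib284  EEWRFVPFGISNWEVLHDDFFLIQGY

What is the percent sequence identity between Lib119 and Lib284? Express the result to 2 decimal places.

Differing sites — 7:C/P; 26:V/Y.
24 of the 26 sites match, so the percent identity is 24/26 × 100 = 92.31%.

92.31%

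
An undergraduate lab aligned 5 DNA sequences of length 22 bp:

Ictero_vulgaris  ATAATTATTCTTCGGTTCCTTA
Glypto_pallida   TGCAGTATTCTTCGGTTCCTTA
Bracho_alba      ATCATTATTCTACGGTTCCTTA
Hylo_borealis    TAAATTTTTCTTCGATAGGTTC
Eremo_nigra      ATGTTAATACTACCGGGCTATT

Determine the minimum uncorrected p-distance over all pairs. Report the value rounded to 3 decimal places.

Pairwise Hamming distances:
  Ictero_vulgaris vs Glypto_pallida: 4
  Ictero_vulgaris vs Bracho_alba: 2
  Ictero_vulgaris vs Hylo_borealis: 8
  Ictero_vulgaris vs Eremo_nigra: 11
  Glypto_pallida vs Bracho_alba: 4
  Glypto_pallida vs Hylo_borealis: 9
  Glypto_pallida vs Eremo_nigra: 14
  Bracho_alba vs Hylo_borealis: 10
  Bracho_alba vs Eremo_nigra: 10
  Hylo_borealis vs Eremo_nigra: 16
The smallest is 2 mismatches, between Ictero_vulgaris and Bracho_alba; p = 2/22 = 0.091.

0.091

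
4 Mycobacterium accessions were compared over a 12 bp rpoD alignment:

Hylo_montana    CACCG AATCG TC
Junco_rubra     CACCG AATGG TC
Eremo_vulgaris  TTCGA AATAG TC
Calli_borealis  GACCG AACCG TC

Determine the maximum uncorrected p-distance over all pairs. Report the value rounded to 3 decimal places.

Pairwise Hamming distances:
  Hylo_montana vs Junco_rubra: 1
  Hylo_montana vs Eremo_vulgaris: 5
  Hylo_montana vs Calli_borealis: 2
  Junco_rubra vs Eremo_vulgaris: 5
  Junco_rubra vs Calli_borealis: 3
  Eremo_vulgaris vs Calli_borealis: 6
The largest is 6 mismatches, between Eremo_vulgaris and Calli_borealis; p = 6/12 = 0.500.

0.500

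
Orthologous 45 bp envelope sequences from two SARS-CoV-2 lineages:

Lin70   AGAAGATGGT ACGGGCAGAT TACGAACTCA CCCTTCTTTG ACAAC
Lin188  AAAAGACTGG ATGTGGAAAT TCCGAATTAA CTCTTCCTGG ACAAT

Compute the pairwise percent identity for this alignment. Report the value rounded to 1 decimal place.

66.7%

The sequences differ at positions 2 (G/A), 7 (T/C), 8 (G/T), 10 (T/G), 12 (C/T), 14 (G/T), 16 (C/G), 18 (G/A), 22 (A/C), 27 (C/T), 29 (C/A), 32 (C/T), 37 (T/C), 39 (T/G), 45 (C/T).
30 of the 45 sites match, so the percent identity is 30/45 × 100 = 66.7%.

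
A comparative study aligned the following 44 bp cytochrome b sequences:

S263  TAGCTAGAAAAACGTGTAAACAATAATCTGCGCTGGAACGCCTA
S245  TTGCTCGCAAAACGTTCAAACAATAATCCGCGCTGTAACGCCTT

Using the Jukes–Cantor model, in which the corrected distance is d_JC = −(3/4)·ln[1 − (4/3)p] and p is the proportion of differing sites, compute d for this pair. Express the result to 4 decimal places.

0.2082

Mismatches occur at site 2 (A/T), site 6 (A/C), site 8 (A/C), site 16 (G/T), site 17 (T/C), site 29 (T/C), site 36 (G/T), site 44 (A/T).
p = 8/44 = 0.181818.
d = −0.75 · ln(1 − (4/3)·0.181818) = −0.75 · ln(0.757576) = −0.75 · (-0.277631) = 0.2082.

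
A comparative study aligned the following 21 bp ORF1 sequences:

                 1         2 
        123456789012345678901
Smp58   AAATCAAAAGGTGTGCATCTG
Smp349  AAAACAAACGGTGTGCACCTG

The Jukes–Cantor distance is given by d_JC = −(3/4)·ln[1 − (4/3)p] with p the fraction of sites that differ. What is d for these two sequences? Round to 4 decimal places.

Mismatches occur at site 4 (T↔A), site 9 (A↔C), site 18 (T↔C).
p = 3/21 = 0.142857.
d = −0.75 · ln(1 − (4/3)·0.142857) = −0.75 · ln(0.809524) = −0.75 · (-0.211309) = 0.1585.

0.1585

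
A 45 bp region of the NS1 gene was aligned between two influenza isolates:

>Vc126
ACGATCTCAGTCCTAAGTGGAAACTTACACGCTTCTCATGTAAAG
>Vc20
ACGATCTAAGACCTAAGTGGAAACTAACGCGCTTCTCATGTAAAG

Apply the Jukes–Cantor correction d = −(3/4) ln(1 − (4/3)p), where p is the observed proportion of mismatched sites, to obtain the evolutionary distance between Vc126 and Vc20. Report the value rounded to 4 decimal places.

Mismatches occur at site 8 (C/A), site 11 (T/A), site 26 (T/A), site 29 (A/G).
p = 4/45 = 0.088889.
d = −0.75 · ln(1 − (4/3)·0.088889) = −0.75 · ln(0.881481) = −0.75 · (-0.126152) = 0.0946.

0.0946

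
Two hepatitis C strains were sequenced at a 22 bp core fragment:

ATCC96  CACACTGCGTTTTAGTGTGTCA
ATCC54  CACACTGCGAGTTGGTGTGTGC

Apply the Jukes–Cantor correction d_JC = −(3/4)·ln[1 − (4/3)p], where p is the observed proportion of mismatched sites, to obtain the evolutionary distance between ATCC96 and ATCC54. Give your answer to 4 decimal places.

0.2708

Mismatches occur at site 10 (T/A), site 11 (T/G), site 14 (A/G), site 21 (C/G), site 22 (A/C).
p = 5/22 = 0.227273.
d = −0.75 · ln(1 − (4/3)·0.227273) = −0.75 · ln(0.696969) = −0.75 · (-0.361014) = 0.2708.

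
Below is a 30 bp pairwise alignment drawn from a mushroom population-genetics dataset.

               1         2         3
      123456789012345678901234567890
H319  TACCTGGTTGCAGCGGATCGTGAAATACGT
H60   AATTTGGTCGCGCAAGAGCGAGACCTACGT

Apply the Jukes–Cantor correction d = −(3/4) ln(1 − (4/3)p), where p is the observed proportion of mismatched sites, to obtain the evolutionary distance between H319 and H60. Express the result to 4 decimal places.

0.5716

Differing sites — 1:T/A; 3:C/T; 4:C/T; 9:T/C; 12:A/G; 13:G/C; 14:C/A; 15:G/A; 18:T/G; 21:T/A; 24:A/C; 25:A/C.
p = 12/30 = 0.400000.
d = −0.75 · ln(1 − (4/3)·0.400000) = −0.75 · ln(0.466667) = −0.75 · (-0.762139) = 0.5716.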